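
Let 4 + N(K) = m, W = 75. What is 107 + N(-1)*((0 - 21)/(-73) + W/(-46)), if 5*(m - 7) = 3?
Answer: 857684/8395 ≈ 102.17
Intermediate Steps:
m = 38/5 (m = 7 + (⅕)*3 = 7 + ⅗ = 38/5 ≈ 7.6000)
N(K) = 18/5 (N(K) = -4 + 38/5 = 18/5)
107 + N(-1)*((0 - 21)/(-73) + W/(-46)) = 107 + 18*((0 - 21)/(-73) + 75/(-46))/5 = 107 + 18*(-21*(-1/73) + 75*(-1/46))/5 = 107 + 18*(21/73 - 75/46)/5 = 107 + (18/5)*(-4509/3358) = 107 - 40581/8395 = 857684/8395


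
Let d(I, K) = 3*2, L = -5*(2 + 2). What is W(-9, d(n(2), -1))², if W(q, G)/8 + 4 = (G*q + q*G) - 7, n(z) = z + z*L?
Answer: 906304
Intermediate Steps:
L = -20 (L = -5*4 = -20)
n(z) = -19*z (n(z) = z + z*(-20) = z - 20*z = -19*z)
d(I, K) = 6
W(q, G) = -88 + 16*G*q (W(q, G) = -32 + 8*((G*q + q*G) - 7) = -32 + 8*((G*q + G*q) - 7) = -32 + 8*(2*G*q - 7) = -32 + 8*(-7 + 2*G*q) = -32 + (-56 + 16*G*q) = -88 + 16*G*q)
W(-9, d(n(2), -1))² = (-88 + 16*6*(-9))² = (-88 - 864)² = (-952)² = 906304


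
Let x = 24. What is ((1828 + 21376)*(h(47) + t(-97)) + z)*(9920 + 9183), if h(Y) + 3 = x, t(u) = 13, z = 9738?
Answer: 15257069422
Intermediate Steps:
h(Y) = 21 (h(Y) = -3 + 24 = 21)
((1828 + 21376)*(h(47) + t(-97)) + z)*(9920 + 9183) = ((1828 + 21376)*(21 + 13) + 9738)*(9920 + 9183) = (23204*34 + 9738)*19103 = (788936 + 9738)*19103 = 798674*19103 = 15257069422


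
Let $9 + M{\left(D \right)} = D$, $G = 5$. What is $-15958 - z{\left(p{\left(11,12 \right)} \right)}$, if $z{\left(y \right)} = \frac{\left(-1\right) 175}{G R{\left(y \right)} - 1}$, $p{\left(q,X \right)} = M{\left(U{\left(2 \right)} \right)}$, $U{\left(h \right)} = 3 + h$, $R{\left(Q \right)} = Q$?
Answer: $- \frac{47899}{3} \approx -15966.0$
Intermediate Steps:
$M{\left(D \right)} = -9 + D$
$p{\left(q,X \right)} = -4$ ($p{\left(q,X \right)} = -9 + \left(3 + 2\right) = -9 + 5 = -4$)
$z{\left(y \right)} = - \frac{175}{-1 + 5 y}$ ($z{\left(y \right)} = \frac{\left(-1\right) 175}{5 y - 1} = - \frac{175}{-1 + 5 y}$)
$-15958 - z{\left(p{\left(11,12 \right)} \right)} = -15958 - - \frac{175}{-1 + 5 \left(-4\right)} = -15958 - - \frac{175}{-1 - 20} = -15958 - - \frac{175}{-21} = -15958 - \left(-175\right) \left(- \frac{1}{21}\right) = -15958 - \frac{25}{3} = - \frac{47899}{3}$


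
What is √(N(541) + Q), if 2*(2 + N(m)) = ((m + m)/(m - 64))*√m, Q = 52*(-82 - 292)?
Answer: √(-491715450 + 28673*√541)/159 ≈ 139.37*I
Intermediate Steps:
Q = -19448 (Q = 52*(-374) = -19448)
N(m) = -2 + m^(3/2)/(-64 + m) (N(m) = -2 + (((m + m)/(m - 64))*√m)/2 = -2 + (((2*m)/(-64 + m))*√m)/2 = -2 + ((2*m/(-64 + m))*√m)/2 = -2 + (2*m^(3/2)/(-64 + m))/2 = -2 + m^(3/2)/(-64 + m))
√(N(541) + Q) = √((128 + 541^(3/2) - 2*541)/(-64 + 541) - 19448) = √((128 + 541*√541 - 1082)/477 - 19448) = √((-954 + 541*√541)/477 - 19448) = √((-2 + 541*√541/477) - 19448) = √(-19450 + 541*√541/477)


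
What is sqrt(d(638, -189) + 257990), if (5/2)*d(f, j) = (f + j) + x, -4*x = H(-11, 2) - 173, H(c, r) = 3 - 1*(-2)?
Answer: 2*sqrt(1613665)/5 ≈ 508.12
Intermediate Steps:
H(c, r) = 5 (H(c, r) = 3 + 2 = 5)
x = 42 (x = -(5 - 173)/4 = -1/4*(-168) = 42)
d(f, j) = 84/5 + 2*f/5 + 2*j/5 (d(f, j) = 2*((f + j) + 42)/5 = 2*(42 + f + j)/5 = 84/5 + 2*f/5 + 2*j/5)
sqrt(d(638, -189) + 257990) = sqrt((84/5 + (2/5)*638 + (2/5)*(-189)) + 257990) = sqrt((84/5 + 1276/5 - 378/5) + 257990) = sqrt(982/5 + 257990) = sqrt(1290932/5) = 2*sqrt(1613665)/5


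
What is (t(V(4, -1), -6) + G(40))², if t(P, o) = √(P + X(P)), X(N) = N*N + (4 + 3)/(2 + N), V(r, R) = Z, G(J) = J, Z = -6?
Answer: (80 + √113)²/4 ≈ 2053.5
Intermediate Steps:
V(r, R) = -6
X(N) = N² + 7/(2 + N)
t(P, o) = √(P + (7 + P³ + 2*P²)/(2 + P))
(t(V(4, -1), -6) + G(40))² = (√((7 + (-6)³ + 2*(-6) + 3*(-6)²)/(2 - 6)) + 40)² = (√((7 - 216 - 12 + 3*36)/(-4)) + 40)² = (√(-(7 - 216 - 12 + 108)/4) + 40)² = (√(-¼*(-113)) + 40)² = (√(113/4) + 40)² = (√113/2 + 40)² = (40 + √113/2)²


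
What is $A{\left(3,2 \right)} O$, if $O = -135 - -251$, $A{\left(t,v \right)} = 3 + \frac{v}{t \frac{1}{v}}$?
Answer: $\frac{1508}{3} \approx 502.67$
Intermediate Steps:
$A{\left(t,v \right)} = 3 + \frac{v^{2}}{t}$ ($A{\left(t,v \right)} = 3 + v \frac{v}{t} = 3 + \frac{v^{2}}{t}$)
$O = 116$ ($O = -135 + 251 = 116$)
$A{\left(3,2 \right)} O = \left(3 + \frac{2^{2}}{3}\right) 116 = \left(3 + \frac{1}{3} \cdot 4\right) 116 = \left(3 + \frac{4}{3}\right) 116 = \frac{13}{3} \cdot 116 = \frac{1508}{3}$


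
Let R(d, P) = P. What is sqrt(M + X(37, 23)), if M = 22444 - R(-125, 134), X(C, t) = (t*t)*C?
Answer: sqrt(41883) ≈ 204.65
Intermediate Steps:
X(C, t) = C*t**2 (X(C, t) = t**2*C = C*t**2)
M = 22310 (M = 22444 - 1*134 = 22444 - 134 = 22310)
sqrt(M + X(37, 23)) = sqrt(22310 + 37*23**2) = sqrt(22310 + 37*529) = sqrt(22310 + 19573) = sqrt(41883)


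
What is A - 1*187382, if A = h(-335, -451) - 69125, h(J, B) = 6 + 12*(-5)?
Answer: -256561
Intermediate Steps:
h(J, B) = -54 (h(J, B) = 6 - 60 = -54)
A = -69179 (A = -54 - 69125 = -69179)
A - 1*187382 = -69179 - 1*187382 = -69179 - 187382 = -256561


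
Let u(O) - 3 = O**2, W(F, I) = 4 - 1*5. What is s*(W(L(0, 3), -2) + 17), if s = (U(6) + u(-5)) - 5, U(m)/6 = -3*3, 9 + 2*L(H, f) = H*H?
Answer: -496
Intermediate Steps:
L(H, f) = -9/2 + H**2/2 (L(H, f) = -9/2 + (H*H)/2 = -9/2 + H**2/2)
W(F, I) = -1 (W(F, I) = 4 - 5 = -1)
U(m) = -54 (U(m) = 6*(-3*3) = 6*(-9) = -54)
u(O) = 3 + O**2
s = -31 (s = (-54 + (3 + (-5)**2)) - 5 = (-54 + (3 + 25)) - 5 = (-54 + 28) - 5 = -26 - 5 = -31)
s*(W(L(0, 3), -2) + 17) = -31*(-1 + 17) = -31*16 = -496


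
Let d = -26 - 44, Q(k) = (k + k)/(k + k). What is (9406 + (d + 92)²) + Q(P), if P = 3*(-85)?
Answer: 9891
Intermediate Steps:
P = -255
Q(k) = 1 (Q(k) = (2*k)/((2*k)) = (2*k)*(1/(2*k)) = 1)
d = -70
(9406 + (d + 92)²) + Q(P) = (9406 + (-70 + 92)²) + 1 = (9406 + 22²) + 1 = (9406 + 484) + 1 = 9890 + 1 = 9891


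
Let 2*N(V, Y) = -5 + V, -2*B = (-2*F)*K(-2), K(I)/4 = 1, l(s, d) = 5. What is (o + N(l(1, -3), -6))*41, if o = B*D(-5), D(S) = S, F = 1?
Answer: -820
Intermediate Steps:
K(I) = 4 (K(I) = 4*1 = 4)
B = 4 (B = -(-2*1)*4/2 = -(-1)*4 = -½*(-8) = 4)
N(V, Y) = -5/2 + V/2 (N(V, Y) = (-5 + V)/2 = -5/2 + V/2)
o = -20 (o = 4*(-5) = -20)
(o + N(l(1, -3), -6))*41 = (-20 + (-5/2 + (½)*5))*41 = (-20 + (-5/2 + 5/2))*41 = (-20 + 0)*41 = -20*41 = -820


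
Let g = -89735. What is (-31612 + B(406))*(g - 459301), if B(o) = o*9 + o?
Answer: 15127039872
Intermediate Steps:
B(o) = 10*o (B(o) = 9*o + o = 10*o)
(-31612 + B(406))*(g - 459301) = (-31612 + 10*406)*(-89735 - 459301) = (-31612 + 4060)*(-549036) = -27552*(-549036) = 15127039872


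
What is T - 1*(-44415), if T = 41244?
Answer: 85659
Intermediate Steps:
T - 1*(-44415) = 41244 - 1*(-44415) = 41244 + 44415 = 85659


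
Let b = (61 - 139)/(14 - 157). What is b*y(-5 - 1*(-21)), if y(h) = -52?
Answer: -312/11 ≈ -28.364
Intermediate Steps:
b = 6/11 (b = -78/(-143) = -78*(-1/143) = 6/11 ≈ 0.54545)
b*y(-5 - 1*(-21)) = (6/11)*(-52) = -312/11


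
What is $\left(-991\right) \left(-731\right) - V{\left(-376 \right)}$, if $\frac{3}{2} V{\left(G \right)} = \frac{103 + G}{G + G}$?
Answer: $\frac{272382205}{376} \approx 7.2442 \cdot 10^{5}$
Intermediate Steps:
$V{\left(G \right)} = \frac{103 + G}{3 G}$ ($V{\left(G \right)} = \frac{2 \frac{103 + G}{G + G}}{3} = \frac{2 \frac{103 + G}{2 G}}{3} = \frac{103 + G}{3 G}$)
$\left(-991\right) \left(-731\right) - V{\left(-376 \right)} = \left(-991\right) \left(-731\right) - \frac{103 - 376}{3 \left(-376\right)} = 724421 - \frac{1}{3} \left(- \frac{1}{376}\right) \left(-273\right) = 724421 - \frac{91}{376} = \frac{272382205}{376}$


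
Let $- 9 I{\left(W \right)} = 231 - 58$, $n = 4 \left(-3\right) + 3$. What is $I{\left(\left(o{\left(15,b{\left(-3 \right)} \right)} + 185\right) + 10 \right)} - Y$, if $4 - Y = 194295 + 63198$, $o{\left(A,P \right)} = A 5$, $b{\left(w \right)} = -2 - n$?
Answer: $\frac{2317228}{9} \approx 2.5747 \cdot 10^{5}$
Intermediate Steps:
$n = -9$ ($n = -12 + 3 = -9$)
$b{\left(w \right)} = 7$ ($b{\left(w \right)} = -2 - -9 = -2 + 9 = 7$)
$o{\left(A,P \right)} = 5 A$
$I{\left(W \right)} = - \frac{173}{9}$ ($I{\left(W \right)} = - \frac{231 - 58}{9} = \left(- \frac{1}{9}\right) 173 = - \frac{173}{9}$)
$Y = -257489$ ($Y = 4 - \left(194295 + 63198\right) = 4 - 257493 = -257489$)
$I{\left(\left(o{\left(15,b{\left(-3 \right)} \right)} + 185\right) + 10 \right)} - Y = - \frac{173}{9} - -257489 = - \frac{173}{9} + 257489 = \frac{2317228}{9}$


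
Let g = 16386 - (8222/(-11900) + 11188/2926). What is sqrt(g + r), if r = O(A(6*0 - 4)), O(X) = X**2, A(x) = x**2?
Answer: sqrt(1029224823993058)/248710 ≈ 128.99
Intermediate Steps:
g = 20372914599/1243550 (g = 16386 - (8222*(-1/11900) + 11188*(1/2926)) = 16386 - (-4111/5950 + 5594/1463) = 16386 - 1*3895701/1243550 = 16386 - 3895701/1243550 = 20372914599/1243550 ≈ 16383.)
r = 256 (r = ((6*0 - 4)**2)**2 = ((0 - 4)**2)**2 = ((-4)**2)**2 = 16**2 = 256)
sqrt(g + r) = sqrt(20372914599/1243550 + 256) = sqrt(20691263399/1243550) = sqrt(1029224823993058)/248710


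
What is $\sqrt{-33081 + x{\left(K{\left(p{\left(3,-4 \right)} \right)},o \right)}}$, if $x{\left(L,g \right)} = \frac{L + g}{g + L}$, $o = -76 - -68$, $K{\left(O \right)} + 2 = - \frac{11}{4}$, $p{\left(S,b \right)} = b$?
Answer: $2 i \sqrt{8270} \approx 181.88 i$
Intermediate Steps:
$K{\left(O \right)} = - \frac{19}{4}$ ($K{\left(O \right)} = -2 - \frac{11}{4} = - \frac{19}{4}$)
$o = -8$ ($o = -76 + 68 = -8$)
$x{\left(L,g \right)} = 1$ ($x{\left(L,g \right)} = \frac{L + g}{L + g} = 1$)
$\sqrt{-33081 + x{\left(K{\left(p{\left(3,-4 \right)} \right)},o \right)}} = \sqrt{-33081 + 1} = \sqrt{-33080} = 2 i \sqrt{8270}$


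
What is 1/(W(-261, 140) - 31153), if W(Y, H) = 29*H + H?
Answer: -1/26953 ≈ -3.7102e-5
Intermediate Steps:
W(Y, H) = 30*H
1/(W(-261, 140) - 31153) = 1/(30*140 - 31153) = 1/(4200 - 31153) = 1/(-26953) = -1/26953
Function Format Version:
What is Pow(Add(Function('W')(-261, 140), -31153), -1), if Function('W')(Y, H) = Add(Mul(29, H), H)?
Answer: Rational(-1, 26953) ≈ -3.7102e-5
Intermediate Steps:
Function('W')(Y, H) = Mul(30, H)
Pow(Add(Function('W')(-261, 140), -31153), -1) = Pow(Add(Mul(30, 140), -31153), -1) = Pow(Add(4200, -31153), -1) = Pow(-26953, -1) = Rational(-1, 26953)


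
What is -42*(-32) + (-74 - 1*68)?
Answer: 1202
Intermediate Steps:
-42*(-32) + (-74 - 1*68) = 1344 + (-74 - 68) = 1344 - 142 = 1202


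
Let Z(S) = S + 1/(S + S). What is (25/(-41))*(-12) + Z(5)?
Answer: 5091/410 ≈ 12.417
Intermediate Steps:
Z(S) = S + 1/(2*S)
(25/(-41))*(-12) + Z(5) = (25/(-41))*(-12) + (5 + (½)/5) = (25*(-1/41))*(-12) + (5 + (½)*(⅕)) = -25/41*(-12) + (5 + ⅒) = 300/41 + 51/10 = 5091/410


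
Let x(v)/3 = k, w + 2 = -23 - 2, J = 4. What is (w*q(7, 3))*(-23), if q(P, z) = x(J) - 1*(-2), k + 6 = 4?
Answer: -2484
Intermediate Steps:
k = -2 (k = -6 + 4 = -2)
w = -27 (w = -2 + (-23 - 2) = -2 - 25 = -27)
x(v) = -6 (x(v) = 3*(-2) = -6)
q(P, z) = -4 (q(P, z) = -6 - 1*(-2) = -6 + 2 = -4)
(w*q(7, 3))*(-23) = -27*(-4)*(-23) = 108*(-23) = -2484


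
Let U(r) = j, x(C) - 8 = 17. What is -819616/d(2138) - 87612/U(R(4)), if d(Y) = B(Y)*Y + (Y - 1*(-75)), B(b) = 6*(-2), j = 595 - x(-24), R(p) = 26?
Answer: -37778738/318155 ≈ -118.74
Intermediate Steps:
x(C) = 25 (x(C) = 8 + 17 = 25)
j = 570 (j = 595 - 1*25 = 595 - 25 = 570)
B(b) = -12
U(r) = 570
d(Y) = 75 - 11*Y (d(Y) = -12*Y + (Y - 1*(-75)) = -12*Y + (Y + 75) = -12*Y + (75 + Y) = 75 - 11*Y)
-819616/d(2138) - 87612/U(R(4)) = -819616/(75 - 11*2138) - 87612/570 = -819616/(75 - 23518) - 87612*1/570 = -819616/(-23443) - 14602/95 = -819616*(-1/23443) - 14602/95 = 117088/3349 - 14602/95 = -37778738/318155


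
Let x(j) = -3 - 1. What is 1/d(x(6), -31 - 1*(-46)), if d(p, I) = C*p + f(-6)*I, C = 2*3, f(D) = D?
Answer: -1/114 ≈ -0.0087719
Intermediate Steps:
x(j) = -4
C = 6
d(p, I) = -6*I + 6*p (d(p, I) = 6*p - 6*I = -6*I + 6*p)
1/d(x(6), -31 - 1*(-46)) = 1/(-6*(-31 - 1*(-46)) + 6*(-4)) = 1/(-6*(-31 + 46) - 24) = 1/(-6*15 - 24) = 1/(-90 - 24) = 1/(-114) = -1/114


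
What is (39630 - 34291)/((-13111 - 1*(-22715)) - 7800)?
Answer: 5339/1804 ≈ 2.9595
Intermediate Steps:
(39630 - 34291)/((-13111 - 1*(-22715)) - 7800) = 5339/((-13111 + 22715) - 7800) = 5339/(9604 - 7800) = 5339/1804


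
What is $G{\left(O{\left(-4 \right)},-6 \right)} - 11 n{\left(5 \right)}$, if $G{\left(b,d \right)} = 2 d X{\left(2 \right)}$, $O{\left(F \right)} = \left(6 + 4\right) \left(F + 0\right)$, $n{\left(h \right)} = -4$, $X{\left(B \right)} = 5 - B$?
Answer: $8$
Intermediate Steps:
$O{\left(F \right)} = 10 F$
$G{\left(b,d \right)} = 6 d$ ($G{\left(b,d \right)} = 2 d \left(5 - 2\right) = 2 d 3 = 6 d$)
$G{\left(O{\left(-4 \right)},-6 \right)} - 11 n{\left(5 \right)} = 6 \left(-6\right) - -44 = -36 + 44 = 8$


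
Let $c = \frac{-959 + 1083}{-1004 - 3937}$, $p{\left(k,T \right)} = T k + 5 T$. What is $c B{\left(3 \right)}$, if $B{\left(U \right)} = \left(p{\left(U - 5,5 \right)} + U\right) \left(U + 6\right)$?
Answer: $- \frac{248}{61} \approx -4.0656$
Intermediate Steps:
$p{\left(k,T \right)} = 5 T + T k$
$B{\left(U \right)} = 6 U \left(6 + U\right)$ ($B{\left(U \right)} = \left(5 \left(5 + \left(U - 5\right)\right) + U\right) \left(U + 6\right) = \left(5 \left(5 + \left(-5 + U\right)\right) + U\right) \left(6 + U\right) = \left(5 U + U\right) \left(6 + U\right) = 6 U \left(6 + U\right)$)
$c = - \frac{124}{4941}$ ($c = \frac{124}{-4941} = 124 \left(- \frac{1}{4941}\right) = - \frac{124}{4941} \approx -0.025096$)
$c B{\left(3 \right)} = - \frac{124 \cdot 6 \cdot 3 \left(6 + 3\right)}{4941} = - \frac{124 \cdot 6 \cdot 3 \cdot 9}{4941} = \left(- \frac{124}{4941}\right) 162 = - \frac{248}{61}$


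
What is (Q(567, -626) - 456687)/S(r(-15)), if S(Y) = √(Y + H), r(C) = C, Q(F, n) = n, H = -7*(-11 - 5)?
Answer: -457313*√97/97 ≈ -46433.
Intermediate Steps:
H = 112 (H = -7*(-16) = 112)
S(Y) = √(112 + Y) (S(Y) = √(Y + 112) = √(112 + Y))
(Q(567, -626) - 456687)/S(r(-15)) = (-626 - 456687)/(√(112 - 15)) = -457313*√97/97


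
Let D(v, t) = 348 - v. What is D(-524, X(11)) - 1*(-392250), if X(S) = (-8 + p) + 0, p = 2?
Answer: 393122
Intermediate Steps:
X(S) = -6 (X(S) = (-8 + 2) + 0 = -6 + 0 = -6)
D(-524, X(11)) - 1*(-392250) = (348 - 1*(-524)) - 1*(-392250) = (348 + 524) + 392250 = 872 + 392250 = 393122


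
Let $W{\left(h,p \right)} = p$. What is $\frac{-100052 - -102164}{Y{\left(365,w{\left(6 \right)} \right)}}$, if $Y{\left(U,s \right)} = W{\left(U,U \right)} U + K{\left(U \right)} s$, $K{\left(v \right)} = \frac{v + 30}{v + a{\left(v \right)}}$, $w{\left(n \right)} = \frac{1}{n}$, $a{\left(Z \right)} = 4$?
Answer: $\frac{425088}{26814595} \approx 0.015853$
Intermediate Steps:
$K{\left(v \right)} = \frac{30 + v}{4 + v}$ ($K{\left(v \right)} = \frac{v + 30}{v + 4} = \frac{30 + v}{4 + v}$)
$Y{\left(U,s \right)} = U^{2} + \frac{s \left(30 + U\right)}{4 + U}$ ($Y{\left(U,s \right)} = U U + \frac{30 + U}{4 + U} s = U^{2} + \frac{s \left(30 + U\right)}{4 + U}$)
$\frac{-100052 - -102164}{Y{\left(365,w{\left(6 \right)} \right)}} = \frac{-100052 - -102164}{\frac{1}{4 + 365} \left(\frac{30 + 365}{6} + 365^{2} \left(4 + 365\right)\right)} = \frac{-100052 + 102164}{\frac{1}{369} \left(\frac{1}{6} \cdot 395 + 133225 \cdot 369\right)} = \frac{2112}{\frac{1}{369} \left(\frac{395}{6} + 49160025\right)} = \frac{2112}{\frac{1}{369} \cdot \frac{294960545}{6}} = \frac{2112}{\frac{294960545}{2214}} = 2112 \cdot \frac{2214}{294960545} = \frac{425088}{26814595}$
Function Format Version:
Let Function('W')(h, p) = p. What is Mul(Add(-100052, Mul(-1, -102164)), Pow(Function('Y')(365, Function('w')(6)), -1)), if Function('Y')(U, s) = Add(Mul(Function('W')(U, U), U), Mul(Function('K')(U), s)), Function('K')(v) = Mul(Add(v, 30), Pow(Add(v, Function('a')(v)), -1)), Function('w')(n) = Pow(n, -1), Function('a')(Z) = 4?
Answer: Rational(425088, 26814595) ≈ 0.015853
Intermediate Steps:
Function('K')(v) = Mul(Pow(Add(4, v), -1), Add(30, v)) (Function('K')(v) = Mul(Add(v, 30), Pow(Add(v, 4), -1)) = Mul(Add(30, v), Pow(Add(4, v), -1)) = Mul(Pow(Add(4, v), -1), Add(30, v)))
Function('Y')(U, s) = Add(Pow(U, 2), Mul(s, Pow(Add(4, U), -1), Add(30, U))) (Function('Y')(U, s) = Add(Mul(U, U), Mul(Mul(Pow(Add(4, U), -1), Add(30, U)), s)) = Add(Pow(U, 2), Mul(s, Pow(Add(4, U), -1), Add(30, U))))
Mul(Add(-100052, Mul(-1, -102164)), Pow(Function('Y')(365, Function('w')(6)), -1)) = Mul(Add(-100052, Mul(-1, -102164)), Pow(Mul(Pow(Add(4, 365), -1), Add(Mul(Pow(6, -1), Add(30, 365)), Mul(Pow(365, 2), Add(4, 365)))), -1)) = Mul(Add(-100052, 102164), Pow(Mul(Pow(369, -1), Add(Mul(Rational(1, 6), 395), Mul(133225, 369))), -1)) = Mul(2112, Pow(Mul(Rational(1, 369), Add(Rational(395, 6), 49160025)), -1)) = Mul(2112, Pow(Mul(Rational(1, 369), Rational(294960545, 6)), -1)) = Mul(2112, Pow(Rational(294960545, 2214), -1)) = Mul(2112, Rational(2214, 294960545)) = Rational(425088, 26814595)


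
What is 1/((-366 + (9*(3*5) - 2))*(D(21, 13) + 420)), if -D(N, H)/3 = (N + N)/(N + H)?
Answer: -17/1648941 ≈ -1.0310e-5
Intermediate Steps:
D(N, H) = -6*N/(H + N) (D(N, H) = -3*(N + N)/(N + H) = -3*2*N/(H + N) = -6*N/(H + N))
1/((-366 + (9*(3*5) - 2))*(D(21, 13) + 420)) = 1/((-366 + (9*(3*5) - 2))*(-6*21/(13 + 21) + 420)) = 1/((-366 + (9*15 - 2))*(-6*21/34 + 420)) = 1/((-366 + (135 - 2))*(-6*21*1/34 + 420)) = 1/((-366 + 133)*(-63/17 + 420)) = 1/(-233*7077/17) = 1/(-1648941/17) = -17/1648941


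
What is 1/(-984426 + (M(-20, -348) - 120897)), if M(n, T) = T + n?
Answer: -1/1105691 ≈ -9.0441e-7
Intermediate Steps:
1/(-984426 + (M(-20, -348) - 120897)) = 1/(-984426 + ((-348 - 20) - 120897)) = 1/(-984426 + (-368 - 120897)) = 1/(-984426 - 121265) = 1/(-1105691) = -1/1105691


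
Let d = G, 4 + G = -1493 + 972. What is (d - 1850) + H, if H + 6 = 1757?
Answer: -624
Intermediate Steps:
G = -525 (G = -4 + (-1493 + 972) = -4 - 521 = -525)
d = -525
H = 1751 (H = -6 + 1757 = 1751)
(d - 1850) + H = (-525 - 1850) + 1751 = -2375 + 1751 = -624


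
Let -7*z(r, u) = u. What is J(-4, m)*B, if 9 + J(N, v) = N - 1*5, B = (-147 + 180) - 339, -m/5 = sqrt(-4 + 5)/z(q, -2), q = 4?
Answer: 5508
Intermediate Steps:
z(r, u) = -u/7
m = -35/2 (m = -5*sqrt(-4 + 5)/((-1/7*(-2))) = -5*sqrt(1)/2/7 = -5*7/2 = -35/2 ≈ -17.500)
B = -306 (B = 33 - 339 = -306)
J(N, v) = -14 + N (J(N, v) = -9 + (N - 1*5) = -9 + (N - 5) = -9 + (-5 + N) = -14 + N)
J(-4, m)*B = (-14 - 4)*(-306) = -18*(-306) = 5508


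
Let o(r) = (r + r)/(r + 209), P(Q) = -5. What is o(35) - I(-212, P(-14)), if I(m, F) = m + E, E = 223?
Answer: -1307/122 ≈ -10.713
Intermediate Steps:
I(m, F) = 223 + m (I(m, F) = m + 223 = 223 + m)
o(r) = 2*r/(209 + r) (o(r) = (2*r)/(209 + r) = 2*r/(209 + r))
o(35) - I(-212, P(-14)) = 2*35/(209 + 35) - (223 - 212) = 2*35/244 - 1*11 = 2*35*(1/244) - 11 = 35/122 - 11 = -1307/122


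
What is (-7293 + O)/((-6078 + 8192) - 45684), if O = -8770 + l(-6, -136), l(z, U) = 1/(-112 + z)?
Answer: 379087/1028252 ≈ 0.36867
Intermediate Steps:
O = -1034861/118 (O = -8770 + 1/(-112 - 6) = -8770 + 1/(-118) = -8770 - 1/118 = -1034861/118 ≈ -8770.0)
(-7293 + O)/((-6078 + 8192) - 45684) = (-7293 - 1034861/118)/((-6078 + 8192) - 45684) = -1895435/(118*(2114 - 45684)) = -1895435/118/(-43570) = -1895435/118*(-1/43570) = 379087/1028252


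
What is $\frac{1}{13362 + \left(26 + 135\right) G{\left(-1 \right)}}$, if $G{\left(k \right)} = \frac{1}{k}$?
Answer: $\frac{1}{13201} \approx 7.5752 \cdot 10^{-5}$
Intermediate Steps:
$\frac{1}{13362 + \left(26 + 135\right) G{\left(-1 \right)}} = \frac{1}{13362 + \frac{26 + 135}{-1}} = \frac{1}{13362 + 161 \left(-1\right)} = \frac{1}{13362 - 161} = \frac{1}{13201}$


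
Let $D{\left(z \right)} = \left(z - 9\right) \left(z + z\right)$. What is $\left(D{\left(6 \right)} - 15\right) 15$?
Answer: $-765$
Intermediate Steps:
$D{\left(z \right)} = 2 z \left(-9 + z\right)$ ($D{\left(z \right)} = \left(z - 9\right) 2 z = \left(-9 + z\right) 2 z = 2 z \left(-9 + z\right)$)
$\left(D{\left(6 \right)} - 15\right) 15 = \left(2 \cdot 6 \left(-9 + 6\right) - 15\right) 15 = \left(2 \cdot 6 \left(-3\right) - 15\right) 15 = \left(-36 - 15\right) 15 = \left(-51\right) 15 = -765$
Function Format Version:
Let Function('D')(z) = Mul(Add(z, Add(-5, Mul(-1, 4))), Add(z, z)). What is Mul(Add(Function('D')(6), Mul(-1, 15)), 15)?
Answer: -765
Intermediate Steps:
Function('D')(z) = Mul(2, z, Add(-9, z)) (Function('D')(z) = Mul(Add(z, Add(-5, -4)), Mul(2, z)) = Mul(Add(z, -9), Mul(2, z)) = Mul(Add(-9, z), Mul(2, z)) = Mul(2, z, Add(-9, z)))
Mul(Add(Function('D')(6), Mul(-1, 15)), 15) = Mul(Add(Mul(2, 6, Add(-9, 6)), Mul(-1, 15)), 15) = Mul(Add(Mul(2, 6, -3), -15), 15) = Mul(Add(-36, -15), 15) = Mul(-51, 15) = -765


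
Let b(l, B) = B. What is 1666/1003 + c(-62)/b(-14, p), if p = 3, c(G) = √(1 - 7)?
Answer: 98/59 + I*√6/3 ≈ 1.661 + 0.8165*I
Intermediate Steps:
c(G) = I*√6 (c(G) = √(-6) = I*√6)
1666/1003 + c(-62)/b(-14, p) = 1666/1003 + (I*√6)/3 = 1666*(1/1003) + (I*√6)*(⅓) = 98/59 + I*√6/3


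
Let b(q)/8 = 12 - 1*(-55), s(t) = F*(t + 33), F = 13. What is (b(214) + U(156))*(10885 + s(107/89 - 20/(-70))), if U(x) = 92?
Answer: 4434102644/623 ≈ 7.1173e+6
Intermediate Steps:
s(t) = 429 + 13*t (s(t) = 13*(t + 33) = 13*(33 + t) = 429 + 13*t)
b(q) = 536 (b(q) = 8*(12 - 1*(-55)) = 8*(12 + 55) = 8*67 = 536)
(b(214) + U(156))*(10885 + s(107/89 - 20/(-70))) = (536 + 92)*(10885 + (429 + 13*(107/89 - 20/(-70)))) = 628*(10885 + (429 + 13*(107*(1/89) - 20*(-1/70)))) = 628*(10885 + (429 + 13*(107/89 + 2/7))) = 628*(10885 + (429 + 13*(927/623))) = 628*(10885 + (429 + 12051/623)) = 628*(10885 + 279318/623) = 628*(7060673/623) = 4434102644/623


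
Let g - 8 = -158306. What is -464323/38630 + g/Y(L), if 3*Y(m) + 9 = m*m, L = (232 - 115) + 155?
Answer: -10538689829/571530850 ≈ -18.439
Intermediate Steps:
g = -158298 (g = 8 - 158306 = -158298)
L = 272 (L = 117 + 155 = 272)
Y(m) = -3 + m²/3 (Y(m) = -3 + (m*m)/3 = -3 + m²/3)
-464323/38630 + g/Y(L) = -464323/38630 - 158298/(-3 + (⅓)*272²) = -464323*1/38630 - 158298/(-3 + (⅓)*73984) = -464323/38630 - 158298/(-3 + 73984/3) = -464323/38630 - 158298/73975/3 = -464323/38630 - 158298*3/73975 = -464323/38630 - 474894/73975 = -10538689829/571530850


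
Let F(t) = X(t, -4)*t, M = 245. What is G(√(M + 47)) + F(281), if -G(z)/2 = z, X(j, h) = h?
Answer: -1124 - 4*√73 ≈ -1158.2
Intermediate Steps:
F(t) = -4*t
G(z) = -2*z
G(√(M + 47)) + F(281) = -2*√(245 + 47) - 4*281 = -4*√73 - 1124 = -1124 - 4*√73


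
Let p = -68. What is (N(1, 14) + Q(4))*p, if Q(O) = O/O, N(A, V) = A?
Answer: -136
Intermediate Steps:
Q(O) = 1
(N(1, 14) + Q(4))*p = (1 + 1)*(-68) = 2*(-68) = -136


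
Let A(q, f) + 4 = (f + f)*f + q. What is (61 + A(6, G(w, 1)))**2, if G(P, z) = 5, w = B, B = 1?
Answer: 12769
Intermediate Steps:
w = 1
A(q, f) = -4 + q + 2*f**2 (A(q, f) = -4 + ((f + f)*f + q) = -4 + ((2*f)*f + q) = -4 + (2*f**2 + q) = -4 + (q + 2*f**2) = -4 + q + 2*f**2)
(61 + A(6, G(w, 1)))**2 = (61 + (-4 + 6 + 2*5**2))**2 = (61 + (-4 + 6 + 2*25))**2 = (61 + (-4 + 6 + 50))**2 = (61 + 52)**2 = 113**2 = 12769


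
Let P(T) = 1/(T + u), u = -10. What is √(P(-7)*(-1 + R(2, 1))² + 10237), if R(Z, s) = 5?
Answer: √2958221/17 ≈ 101.17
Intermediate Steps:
P(T) = 1/(-10 + T) (P(T) = 1/(T - 10) = 1/(-10 + T))
√(P(-7)*(-1 + R(2, 1))² + 10237) = √((-1 + 5)²/(-10 - 7) + 10237) = √(4²/(-17) + 10237) = √(-1/17*16 + 10237) = √(-16/17 + 10237) = √(174013/17) = √2958221/17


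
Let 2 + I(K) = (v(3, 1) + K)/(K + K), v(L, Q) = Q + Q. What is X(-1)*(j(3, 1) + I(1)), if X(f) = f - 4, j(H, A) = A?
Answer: -5/2 ≈ -2.5000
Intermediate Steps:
v(L, Q) = 2*Q
X(f) = -4 + f
I(K) = -2 + (2 + K)/(2*K) (I(K) = -2 + (2*1 + K)/(K + K) = -2 + (2 + K)/((2*K)) = -2 + (2 + K)*(1/(2*K)) = -2 + (2 + K)/(2*K))
X(-1)*(j(3, 1) + I(1)) = (-4 - 1)*(1 + (-3/2 + 1/1)) = -5*(1 + (-3/2 + 1)) = -5*(1 - ½) = -5*½ = -5/2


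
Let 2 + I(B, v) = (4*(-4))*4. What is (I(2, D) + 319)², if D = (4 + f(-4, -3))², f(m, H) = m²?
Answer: 64009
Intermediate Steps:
D = 400 (D = (4 + (-4)²)² = (4 + 16)² = 20² = 400)
I(B, v) = -66 (I(B, v) = -2 + (4*(-4))*4 = -2 - 16*4 = -2 - 64 = -66)
(I(2, D) + 319)² = (-66 + 319)² = 253² = 64009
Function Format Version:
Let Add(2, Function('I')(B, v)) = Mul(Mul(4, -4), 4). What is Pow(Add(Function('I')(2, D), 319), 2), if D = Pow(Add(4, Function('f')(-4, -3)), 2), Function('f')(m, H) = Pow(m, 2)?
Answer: 64009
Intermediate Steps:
D = 400 (D = Pow(Add(4, Pow(-4, 2)), 2) = Pow(Add(4, 16), 2) = Pow(20, 2) = 400)
Function('I')(B, v) = -66 (Function('I')(B, v) = Add(-2, Mul(Mul(4, -4), 4)) = Add(-2, Mul(-16, 4)) = Add(-2, -64) = -66)
Pow(Add(Function('I')(2, D), 319), 2) = Pow(Add(-66, 319), 2) = Pow(253, 2) = 64009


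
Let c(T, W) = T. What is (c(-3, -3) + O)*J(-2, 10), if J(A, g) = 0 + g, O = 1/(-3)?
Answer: -100/3 ≈ -33.333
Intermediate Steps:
O = -⅓ ≈ -0.33333
J(A, g) = g
(c(-3, -3) + O)*J(-2, 10) = (-3 - ⅓)*10 = -10/3*10 = -100/3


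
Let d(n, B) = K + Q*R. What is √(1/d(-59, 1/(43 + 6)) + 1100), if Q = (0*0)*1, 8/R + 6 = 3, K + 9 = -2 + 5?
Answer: √39594/6 ≈ 33.164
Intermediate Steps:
K = -6 (K = -9 + (-2 + 5) = -9 + 3 = -6)
R = -8/3 (R = 8/(-6 + 3) = 8/(-3) = 8*(-⅓) = -8/3 ≈ -2.6667)
Q = 0 (Q = 0*1 = 0)
d(n, B) = -6 (d(n, B) = -6 + 0*(-8/3) = -6 + 0 = -6)
√(1/d(-59, 1/(43 + 6)) + 1100) = √(1/(-6) + 1100) = √(-⅙ + 1100) = √(6599/6) = √39594/6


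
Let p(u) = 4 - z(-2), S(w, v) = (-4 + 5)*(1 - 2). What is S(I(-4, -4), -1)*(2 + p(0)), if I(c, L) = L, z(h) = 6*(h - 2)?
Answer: -30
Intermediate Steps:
z(h) = -12 + 6*h (z(h) = 6*(-2 + h) = -12 + 6*h)
S(w, v) = -1 (S(w, v) = 1*(-1) = -1)
p(u) = 28 (p(u) = 4 - (-12 + 6*(-2)) = 4 - (-12 - 12) = 4 - 1*(-24) = 4 + 24 = 28)
S(I(-4, -4), -1)*(2 + p(0)) = -(2 + 28) = -1*30 = -30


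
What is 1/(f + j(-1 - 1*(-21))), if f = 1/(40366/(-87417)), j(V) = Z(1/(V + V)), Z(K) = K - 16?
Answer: -807320/14645277 ≈ -0.055125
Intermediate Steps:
Z(K) = -16 + K
j(V) = -16 + 1/(2*V) (j(V) = -16 + 1/(V + V) = -16 + 1/(2*V))
f = -87417/40366 (f = 1/(40366*(-1/87417)) = 1/(-40366/87417) = -87417/40366 ≈ -2.1656)
1/(f + j(-1 - 1*(-21))) = 1/(-87417/40366 + (-16 + 1/(2*(-1 - 1*(-21))))) = 1/(-87417/40366 + (-16 + 1/(2*(-1 + 21)))) = 1/(-87417/40366 + (-16 + (½)/20)) = 1/(-87417/40366 + (-16 + (½)*(1/20))) = 1/(-87417/40366 + (-16 + 1/40)) = 1/(-87417/40366 - 639/40) = 1/(-14645277/807320) = -807320/14645277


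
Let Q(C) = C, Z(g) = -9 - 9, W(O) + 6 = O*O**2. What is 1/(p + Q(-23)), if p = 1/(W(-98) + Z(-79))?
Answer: -941216/21647969 ≈ -0.043478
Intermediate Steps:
W(O) = -6 + O**3 (W(O) = -6 + O*O**2 = -6 + O**3)
Z(g) = -18
p = -1/941216 (p = 1/((-6 + (-98)**3) - 18) = 1/((-6 - 941192) - 18) = 1/(-941198 - 18) = 1/(-941216) = -1/941216 ≈ -1.0625e-6)
1/(p + Q(-23)) = 1/(-1/941216 - 23) = 1/(-21647969/941216) = -941216/21647969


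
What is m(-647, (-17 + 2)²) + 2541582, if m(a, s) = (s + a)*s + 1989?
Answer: 2448621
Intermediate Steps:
m(a, s) = 1989 + s*(a + s) (m(a, s) = (a + s)*s + 1989 = s*(a + s) + 1989 = 1989 + s*(a + s))
m(-647, (-17 + 2)²) + 2541582 = (1989 + ((-17 + 2)²)² - 647*(-17 + 2)²) + 2541582 = (1989 + ((-15)²)² - 647*(-15)²) + 2541582 = (1989 + 225² - 647*225) + 2541582 = (1989 + 50625 - 145575) + 2541582 = -92961 + 2541582 = 2448621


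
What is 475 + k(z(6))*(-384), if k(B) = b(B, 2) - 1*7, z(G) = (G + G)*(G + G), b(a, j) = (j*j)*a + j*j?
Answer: -219557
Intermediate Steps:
b(a, j) = j**2 + a*j**2 (b(a, j) = j**2*a + j**2 = a*j**2 + j**2 = j**2 + a*j**2)
z(G) = 4*G**2 (z(G) = (2*G)*(2*G) = 4*G**2)
k(B) = -3 + 4*B (k(B) = 2**2*(1 + B) - 1*7 = 4*(1 + B) - 7 = (4 + 4*B) - 7 = -3 + 4*B)
475 + k(z(6))*(-384) = 475 + (-3 + 4*(4*6**2))*(-384) = 475 + (-3 + 4*(4*36))*(-384) = 475 + (-3 + 4*144)*(-384) = 475 + (-3 + 576)*(-384) = 475 + 573*(-384) = 475 - 220032 = -219557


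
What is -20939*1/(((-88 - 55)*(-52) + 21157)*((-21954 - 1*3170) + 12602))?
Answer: 20939/358041546 ≈ 5.8482e-5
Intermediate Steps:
-20939*1/(((-88 - 55)*(-52) + 21157)*((-21954 - 1*3170) + 12602)) = -20939*1/((-143*(-52) + 21157)*((-21954 - 3170) + 12602)) = -20939*1/((-25124 + 12602)*(7436 + 21157)) = -20939/((-12522*28593)) = -20939/(-358041546) = -20939*(-1/358041546) = 20939/358041546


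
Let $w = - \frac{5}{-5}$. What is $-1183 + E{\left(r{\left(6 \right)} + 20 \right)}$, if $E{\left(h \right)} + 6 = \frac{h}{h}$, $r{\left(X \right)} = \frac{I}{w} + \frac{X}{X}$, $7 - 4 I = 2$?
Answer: $-1188$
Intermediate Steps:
$I = \frac{5}{4}$ ($I = \frac{7}{4} - \frac{1}{2} = \frac{5}{4} \approx 1.25$)
$w = 1$ ($w = \left(-5\right) \left(- \frac{1}{5}\right) = 1$)
$r{\left(X \right)} = \frac{9}{4}$ ($r{\left(X \right)} = \frac{5}{4 \cdot 1} + \frac{X}{X} = \frac{5}{4} \cdot 1 + 1 = \frac{5}{4} + 1 = \frac{9}{4}$)
$E{\left(h \right)} = -5$ ($E{\left(h \right)} = -6 + \frac{h}{h} = -6 + 1 = -5$)
$-1183 + E{\left(r{\left(6 \right)} + 20 \right)} = -1183 - 5 = -1188$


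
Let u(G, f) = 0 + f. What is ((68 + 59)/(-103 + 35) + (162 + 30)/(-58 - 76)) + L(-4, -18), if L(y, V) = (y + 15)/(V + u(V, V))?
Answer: -73931/20502 ≈ -3.6060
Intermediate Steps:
u(G, f) = f
L(y, V) = (15 + y)/(2*V) (L(y, V) = (y + 15)/(V + V) = (15 + y)/((2*V)) = (15 + y)*(1/(2*V)) = (15 + y)/(2*V))
((68 + 59)/(-103 + 35) + (162 + 30)/(-58 - 76)) + L(-4, -18) = ((68 + 59)/(-103 + 35) + (162 + 30)/(-58 - 76)) + (½)*(15 - 4)/(-18) = (127/(-68) + 192/(-134)) + (½)*(-1/18)*11 = (127*(-1/68) + 192*(-1/134)) - 11/36 = (-127/68 - 96/67) - 11/36 = -15037/4556 - 11/36 = -73931/20502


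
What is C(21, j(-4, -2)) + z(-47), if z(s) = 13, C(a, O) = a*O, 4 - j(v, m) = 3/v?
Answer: 451/4 ≈ 112.75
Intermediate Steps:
j(v, m) = 4 - 3/v
C(a, O) = O*a
C(21, j(-4, -2)) + z(-47) = (4 - 3/(-4))*21 + 13 = (4 - 3*(-1/4))*21 + 13 = (4 + 3/4)*21 + 13 = (19/4)*21 + 13 = 399/4 + 13 = 451/4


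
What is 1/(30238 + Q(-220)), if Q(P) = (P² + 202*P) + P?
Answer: 1/33978 ≈ 2.9431e-5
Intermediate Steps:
Q(P) = P² + 203*P
1/(30238 + Q(-220)) = 1/(30238 - 220*(203 - 220)) = 1/(30238 - 220*(-17)) = 1/(30238 + 3740) = 1/33978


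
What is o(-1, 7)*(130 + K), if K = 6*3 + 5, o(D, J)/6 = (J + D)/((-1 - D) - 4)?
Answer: -1377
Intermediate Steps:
o(D, J) = 6*(D + J)/(-5 - D) (o(D, J) = 6*((J + D)/((-1 - D) - 4)) = 6*((D + J)/(-5 - D)) = 6*(D + J)/(-5 - D))
K = 23 (K = 18 + 5 = 23)
o(-1, 7)*(130 + K) = (6*(-1*(-1) - 1*7)/(5 - 1))*(130 + 23) = (6*(1 - 7)/4)*153 = (6*(1/4)*(-6))*153 = -9*153 = -1377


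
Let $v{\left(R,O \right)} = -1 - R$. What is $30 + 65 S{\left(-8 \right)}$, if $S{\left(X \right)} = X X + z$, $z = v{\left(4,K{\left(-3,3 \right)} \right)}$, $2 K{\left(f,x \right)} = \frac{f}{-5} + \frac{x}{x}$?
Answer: $3865$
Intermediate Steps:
$K{\left(f,x \right)} = \frac{1}{2} - \frac{f}{10}$ ($K{\left(f,x \right)} = \frac{\frac{f}{-5} + \frac{x}{x}}{2} = \frac{f \left(- \frac{1}{5}\right) + 1}{2} = \frac{- \frac{f}{5} + 1}{2} = \frac{1 - \frac{f}{5}}{2} = \frac{1}{2} - \frac{f}{10}$)
$z = -5$ ($z = -1 - 4 = -5$)
$S{\left(X \right)} = -5 + X^{2}$ ($S{\left(X \right)} = X X - 5 = X^{2} - 5 = -5 + X^{2}$)
$30 + 65 S{\left(-8 \right)} = 30 + 65 \left(-5 + \left(-8\right)^{2}\right) = 30 + 65 \left(-5 + 64\right) = 30 + 65 \cdot 59 = 30 + 3835 = 3865$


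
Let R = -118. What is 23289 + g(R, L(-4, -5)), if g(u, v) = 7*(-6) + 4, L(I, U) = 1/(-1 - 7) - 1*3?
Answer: 23251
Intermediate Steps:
L(I, U) = -25/8 (L(I, U) = 1/(-8) - 3 = -⅛ - 3 = -25/8)
g(u, v) = -38 (g(u, v) = -42 + 4 = -38)
23289 + g(R, L(-4, -5)) = 23289 - 38 = 23251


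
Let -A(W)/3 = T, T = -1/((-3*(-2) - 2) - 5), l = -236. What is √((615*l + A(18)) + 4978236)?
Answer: √4833093 ≈ 2198.4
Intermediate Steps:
T = 1 (T = -1/((6 - 2) - 5) = -1/(4 - 5) = -1/(-1) = -1*(-1) = 1)
A(W) = -3 (A(W) = -3*1 = -3)
√((615*l + A(18)) + 4978236) = √((615*(-236) - 3) + 4978236) = √((-145140 - 3) + 4978236) = √(-145143 + 4978236) = √4833093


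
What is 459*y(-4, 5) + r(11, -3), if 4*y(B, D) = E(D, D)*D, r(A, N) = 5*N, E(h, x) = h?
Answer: 11415/4 ≈ 2853.8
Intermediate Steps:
y(B, D) = D**2/4 (y(B, D) = (D*D)/4 = D**2/4)
459*y(-4, 5) + r(11, -3) = 459*((1/4)*5**2) + 5*(-3) = 459*((1/4)*25) - 15 = 459*(25/4) - 15 = 11475/4 - 15 = 11415/4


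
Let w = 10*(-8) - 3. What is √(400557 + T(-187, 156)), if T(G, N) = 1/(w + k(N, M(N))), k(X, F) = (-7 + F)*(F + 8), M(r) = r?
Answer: √4848118017134/3479 ≈ 632.90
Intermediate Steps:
w = -83 (w = -80 - 3 = -83)
k(X, F) = (-7 + F)*(8 + F)
T(G, N) = 1/(-139 + N + N²) (T(G, N) = 1/(-83 + (-56 + N + N²)) = 1/(-139 + N + N²))
√(400557 + T(-187, 156)) = √(400557 + 1/(-139 + 156 + 156²)) = √(400557 + 1/(-139 + 156 + 24336)) = √(400557 + 1/24353) = √(9754764622/24353) = √4848118017134/3479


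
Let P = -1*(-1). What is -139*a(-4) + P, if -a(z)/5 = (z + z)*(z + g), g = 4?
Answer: 1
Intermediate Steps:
P = 1
a(z) = -10*z*(4 + z) (a(z) = -5*(z + z)*(z + 4) = -5*2*z*(4 + z) = -10*z*(4 + z))
-139*a(-4) + P = -(-1390)*(-4)*(4 - 4) + 1 = -(-1390)*(-4)*0 + 1 = -139*0 + 1 = 0 + 1 = 1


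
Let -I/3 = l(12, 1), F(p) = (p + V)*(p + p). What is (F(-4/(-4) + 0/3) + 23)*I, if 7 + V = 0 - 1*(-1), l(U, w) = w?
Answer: -39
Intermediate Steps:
V = -6 (V = -7 + (0 - 1*(-1)) = -7 + (0 + 1) = -7 + 1 = -6)
F(p) = 2*p*(-6 + p) (F(p) = (p - 6)*(p + p) = (-6 + p)*(2*p) = 2*p*(-6 + p))
I = -3 (I = -3*1 = -3)
(F(-4/(-4) + 0/3) + 23)*I = (2*(-4/(-4) + 0/3)*(-6 + (-4/(-4) + 0/3)) + 23)*(-3) = (2*(-4*(-¼) + 0*(⅓))*(-6 + (-4*(-¼) + 0*(⅓))) + 23)*(-3) = (2*(1 + 0)*(-6 + (1 + 0)) + 23)*(-3) = (2*1*(-6 + 1) + 23)*(-3) = (2*1*(-5) + 23)*(-3) = (-10 + 23)*(-3) = 13*(-3) = -39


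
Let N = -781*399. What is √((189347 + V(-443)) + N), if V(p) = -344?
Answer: 6*I*√3406 ≈ 350.17*I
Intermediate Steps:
N = -311619
√((189347 + V(-443)) + N) = √((189347 - 344) - 311619) = √(189003 - 311619) = √(-122616) = 6*I*√3406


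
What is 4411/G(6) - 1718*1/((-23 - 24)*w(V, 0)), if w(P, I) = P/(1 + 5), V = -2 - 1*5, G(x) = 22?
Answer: 111313/658 ≈ 169.17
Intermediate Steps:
V = -7 (V = -2 - 5 = -7)
w(P, I) = P/6
4411/G(6) - 1718*1/((-23 - 24)*w(V, 0)) = 4411/22 - 1718*(-6/(7*(-23 - 24))) = 4411*(1/22) - 1718/((-47*(-7/6))) = 401/2 - 1718/329/6 = 401/2 - 1718*6/329 = 401/2 - 10308/329 = 111313/658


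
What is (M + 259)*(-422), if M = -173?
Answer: -36292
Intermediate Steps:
(M + 259)*(-422) = (-173 + 259)*(-422) = 86*(-422) = -36292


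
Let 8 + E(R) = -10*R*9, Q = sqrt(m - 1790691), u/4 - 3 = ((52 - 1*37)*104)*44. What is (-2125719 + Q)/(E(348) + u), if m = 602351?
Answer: -2125719/243244 + I*sqrt(297085)/121622 ≈ -8.739 + 0.0044815*I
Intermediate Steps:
u = 274572 (u = 12 + 4*(((52 - 1*37)*104)*44) = 12 + 4*(((52 - 37)*104)*44) = 12 + 4*((15*104)*44) = 12 + 4*(1560*44) = 12 + 4*68640 = 12 + 274560 = 274572)
Q = 2*I*sqrt(297085) (Q = sqrt(602351 - 1790691) = sqrt(-1188340) = 2*I*sqrt(297085) ≈ 1090.1*I)
E(R) = -8 - 90*R (E(R) = -8 - 10*R*9 = -8 - 90*R)
(-2125719 + Q)/(E(348) + u) = (-2125719 + 2*I*sqrt(297085))/((-8 - 90*348) + 274572) = (-2125719 + 2*I*sqrt(297085))/((-8 - 31320) + 274572) = (-2125719 + 2*I*sqrt(297085))/(-31328 + 274572) = (-2125719 + 2*I*sqrt(297085))/243244 = (-2125719 + 2*I*sqrt(297085))*(1/243244) = -2125719/243244 + I*sqrt(297085)/121622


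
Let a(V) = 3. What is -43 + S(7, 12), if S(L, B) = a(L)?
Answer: -40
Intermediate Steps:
S(L, B) = 3
-43 + S(7, 12) = -43 + 3 = -40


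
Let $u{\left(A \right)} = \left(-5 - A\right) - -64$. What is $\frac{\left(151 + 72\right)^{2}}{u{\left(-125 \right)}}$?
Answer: $\frac{49729}{184} \approx 270.27$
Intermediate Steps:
$u{\left(A \right)} = 59 - A$ ($u{\left(A \right)} = \left(-5 - A\right) + 64 = 59 - A$)
$\frac{\left(151 + 72\right)^{2}}{u{\left(-125 \right)}} = \frac{\left(151 + 72\right)^{2}}{59 - -125} = \frac{223^{2}}{59 + 125} = \frac{49729}{184}$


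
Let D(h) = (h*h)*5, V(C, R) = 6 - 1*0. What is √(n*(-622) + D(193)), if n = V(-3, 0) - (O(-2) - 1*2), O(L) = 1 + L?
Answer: √180647 ≈ 425.03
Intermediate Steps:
V(C, R) = 6 (V(C, R) = 6 + 0 = 6)
n = 9 (n = 6 - ((1 - 2) - 1*2) = 6 - (-1 - 2) = 6 - 1*(-3) = 6 + 3 = 9)
D(h) = 5*h² (D(h) = h²*5 = 5*h²)
√(n*(-622) + D(193)) = √(9*(-622) + 5*193²) = √(-5598 + 5*37249) = √(-5598 + 186245) = √180647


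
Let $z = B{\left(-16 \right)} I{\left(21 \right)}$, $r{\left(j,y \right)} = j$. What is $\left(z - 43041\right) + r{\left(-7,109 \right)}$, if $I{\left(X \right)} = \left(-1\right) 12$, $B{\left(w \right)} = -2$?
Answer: $-43024$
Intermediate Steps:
$I{\left(X \right)} = -12$
$z = 24$ ($z = \left(-2\right) \left(-12\right) = 24$)
$\left(z - 43041\right) + r{\left(-7,109 \right)} = \left(24 - 43041\right) - 7 = -43017 - 7 = -43024$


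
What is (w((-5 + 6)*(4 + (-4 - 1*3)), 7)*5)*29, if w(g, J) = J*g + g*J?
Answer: -6090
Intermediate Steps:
w(g, J) = 2*J*g (w(g, J) = J*g + J*g = 2*J*g)
(w((-5 + 6)*(4 + (-4 - 1*3)), 7)*5)*29 = ((2*7*((-5 + 6)*(4 + (-4 - 1*3))))*5)*29 = ((2*7*(1*(4 + (-4 - 3))))*5)*29 = ((2*7*(1*(4 - 7)))*5)*29 = ((2*7*(1*(-3)))*5)*29 = ((2*7*(-3))*5)*29 = -42*5*29 = -210*29 = -6090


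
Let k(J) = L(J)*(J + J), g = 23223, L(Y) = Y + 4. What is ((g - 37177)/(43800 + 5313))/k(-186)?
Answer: -6977/1662573276 ≈ -4.1965e-6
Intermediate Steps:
L(Y) = 4 + Y
k(J) = 2*J*(4 + J) (k(J) = (4 + J)*(J + J) = (4 + J)*(2*J) = 2*J*(4 + J))
((g - 37177)/(43800 + 5313))/k(-186) = ((23223 - 37177)/(43800 + 5313))/((2*(-186)*(4 - 186))) = (-13954/49113)/((2*(-186)*(-182))) = -13954*1/49113/67704 = -13954/49113*1/67704 = -6977/1662573276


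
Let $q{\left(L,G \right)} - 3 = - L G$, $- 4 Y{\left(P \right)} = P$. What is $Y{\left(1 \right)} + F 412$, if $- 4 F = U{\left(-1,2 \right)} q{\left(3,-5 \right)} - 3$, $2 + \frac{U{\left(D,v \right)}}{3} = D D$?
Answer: $\frac{23483}{4} \approx 5870.8$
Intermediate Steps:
$Y{\left(P \right)} = - \frac{P}{4}$
$q{\left(L,G \right)} = 3 - G L$ ($q{\left(L,G \right)} = 3 + - L G = 3 - G L$)
$U{\left(D,v \right)} = -6 + 3 D^{2}$ ($U{\left(D,v \right)} = -6 + 3 D D = -6 + 3 D^{2}$)
$F = \frac{57}{4}$ ($F = - \frac{\left(-6 + 3 \left(-1\right)^{2}\right) \left(3 - \left(-5\right) 3\right) - 3}{4} = - \frac{\left(-6 + 3 \cdot 1\right) \left(3 + 15\right) - 3}{4} = - \frac{\left(-6 + 3\right) 18 - 3}{4} = - \frac{\left(-3\right) 18 - 3}{4} = - \frac{-54 - 3}{4} = \left(- \frac{1}{4}\right) \left(-57\right) = \frac{57}{4} \approx 14.25$)
$Y{\left(1 \right)} + F 412 = \left(- \frac{1}{4}\right) 1 + \frac{57}{4} \cdot 412 = - \frac{1}{4} + 5871 = \frac{23483}{4}$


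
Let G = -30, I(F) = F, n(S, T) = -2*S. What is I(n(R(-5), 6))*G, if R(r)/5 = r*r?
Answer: 7500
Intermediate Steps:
R(r) = 5*r² (R(r) = 5*(r*r) = 5*r²)
I(n(R(-5), 6))*G = -10*(-5)²*(-30) = -10*25*(-30) = -2*125*(-30) = -250*(-30) = 7500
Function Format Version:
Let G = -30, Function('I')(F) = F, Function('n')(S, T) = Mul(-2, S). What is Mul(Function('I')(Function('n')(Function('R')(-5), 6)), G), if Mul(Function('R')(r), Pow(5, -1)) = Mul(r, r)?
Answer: 7500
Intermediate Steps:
Function('R')(r) = Mul(5, Pow(r, 2)) (Function('R')(r) = Mul(5, Mul(r, r)) = Mul(5, Pow(r, 2)))
Mul(Function('I')(Function('n')(Function('R')(-5), 6)), G) = Mul(Mul(-2, Mul(5, Pow(-5, 2))), -30) = Mul(Mul(-2, Mul(5, 25)), -30) = Mul(Mul(-2, 125), -30) = Mul(-250, -30) = 7500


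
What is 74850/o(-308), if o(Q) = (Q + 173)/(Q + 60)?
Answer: 1237520/9 ≈ 1.3750e+5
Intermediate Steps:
o(Q) = (173 + Q)/(60 + Q)
74850/o(-308) = 74850/(((173 - 308)/(60 - 308))) = 74850/((-135/(-248))) = 74850/((-1/248*(-135))) = 74850/(135/248) = 74850*(248/135) = 1237520/9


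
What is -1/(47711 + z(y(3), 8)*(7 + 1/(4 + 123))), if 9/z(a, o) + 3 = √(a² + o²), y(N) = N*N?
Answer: -52329614797/2496771021953072 + 508635*√145/2496771021953072 ≈ -2.0956e-5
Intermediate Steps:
y(N) = N²
z(a, o) = 9/(-3 + √(a² + o²))
-1/(47711 + z(y(3), 8)*(7 + 1/(4 + 123))) = -1/(47711 + (9/(-3 + √((3²)² + 8²)))*(7 + 1/(4 + 123))) = -1/(47711 + (9/(-3 + √(9² + 64)))*(7 + 1/127)) = -1/(47711 + (9/(-3 + √(81 + 64)))*(7 + 1/127)) = -1/(47711 + (9/(-3 + √145))*(890/127)) = -1/(47711 + 8010/(127*(-3 + √145)))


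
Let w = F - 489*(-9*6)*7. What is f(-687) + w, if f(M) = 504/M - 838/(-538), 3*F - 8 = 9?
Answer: 34160555620/184803 ≈ 1.8485e+5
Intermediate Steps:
F = 17/3 (F = 8/3 + (1/3)*9 = 8/3 + 3 = 17/3 ≈ 5.6667)
f(M) = 419/269 + 504/M (f(M) = 504/M - 838*(-1/538) = 504/M + 419/269 = 419/269 + 504/M)
w = 554543/3 (w = 17/3 - 489*(-9*6)*7 = 17/3 - (-26406)*7 = 17/3 - 489*(-378) = 17/3 + 184842 = 554543/3 ≈ 1.8485e+5)
f(-687) + w = (419/269 + 504/(-687)) + 554543/3 = (419/269 + 504*(-1/687)) + 554543/3 = (419/269 - 168/229) + 554543/3 = 50759/61601 + 554543/3 = 34160555620/184803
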